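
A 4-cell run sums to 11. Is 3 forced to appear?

The only way to make 11 from 4 distinct digits is {1,2,3,5}, which contains 3.

Yes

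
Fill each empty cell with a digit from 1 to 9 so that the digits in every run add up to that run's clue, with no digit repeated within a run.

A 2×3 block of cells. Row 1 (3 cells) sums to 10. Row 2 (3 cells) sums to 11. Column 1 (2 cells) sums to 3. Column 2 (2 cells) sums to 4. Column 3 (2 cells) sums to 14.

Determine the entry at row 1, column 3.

6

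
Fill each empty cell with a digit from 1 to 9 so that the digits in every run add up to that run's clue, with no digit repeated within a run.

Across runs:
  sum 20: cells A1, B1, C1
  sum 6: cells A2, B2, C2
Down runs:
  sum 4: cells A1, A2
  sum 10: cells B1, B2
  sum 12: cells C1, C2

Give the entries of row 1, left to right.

3 8 9

6 in 3 cells must be {1,2,3}; 4 in 2 cells must be {1,3}.
The 20 across and the 4 down share only 3, so A1 = 3.
A2 = 4 − 3 = 1 completes the 4 down.
Given what's placed, C2 must be 3 to fit the 6 across and 12 down.
C1 = 12 − 3 = 9 completes the 12 down.
B2 = 6 − 4 = 2 completes the 6 across.
B1 = 20 − 12 = 8 completes the 20 across.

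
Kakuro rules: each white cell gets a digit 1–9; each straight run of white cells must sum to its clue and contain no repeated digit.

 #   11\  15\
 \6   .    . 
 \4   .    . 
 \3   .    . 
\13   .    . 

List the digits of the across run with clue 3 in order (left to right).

4 in 2 cells must be {1,3}; 3 in 2 cells must be {1,2}; 11 in 4 cells must be {1,2,3,5}.
Only 5 fits R4C1 under both its across sum 13 and down sum 11.
R4C2 = 13 − 5 = 8 completes the 13 across.
Given what's placed, R2C2 must be 1 to fit the 4 across and 15 down.
R3C2 = 2: the only remaining digit allowed by both the 3 across and the 15 down.
R1C2 = 15 − 11 = 4 completes the 15 down.
R2C1 = 4 − 1 = 3 completes the 4 across.
R3C1 = 3 − 2 = 1 completes the 3 across.

1, 2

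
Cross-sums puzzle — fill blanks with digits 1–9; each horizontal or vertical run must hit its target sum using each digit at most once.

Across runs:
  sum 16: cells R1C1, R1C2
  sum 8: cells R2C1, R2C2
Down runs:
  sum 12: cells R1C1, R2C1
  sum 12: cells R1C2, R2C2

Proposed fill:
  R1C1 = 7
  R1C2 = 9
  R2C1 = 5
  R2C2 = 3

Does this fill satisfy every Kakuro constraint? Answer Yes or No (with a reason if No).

Across: 7+9=16; 5+3=8. Down: 7+5=12; 9+3=12. No digit repeats within any run.

Yes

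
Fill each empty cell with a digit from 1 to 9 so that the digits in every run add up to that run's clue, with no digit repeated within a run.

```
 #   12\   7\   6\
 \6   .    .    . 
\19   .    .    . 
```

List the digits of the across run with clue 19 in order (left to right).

9 6 4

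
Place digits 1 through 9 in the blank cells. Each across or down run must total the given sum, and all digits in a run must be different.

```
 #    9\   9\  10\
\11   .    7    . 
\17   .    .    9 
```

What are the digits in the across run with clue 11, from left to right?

R1C3 = 10 − 9 = 1 completes the 10 down.
R2C2 = 9 − 7 = 2 completes the 9 down.
R1C1 = 11 − 8 = 3 completes the 11 across.
R2C1 = 17 − 11 = 6 completes the 17 across.

3 7 1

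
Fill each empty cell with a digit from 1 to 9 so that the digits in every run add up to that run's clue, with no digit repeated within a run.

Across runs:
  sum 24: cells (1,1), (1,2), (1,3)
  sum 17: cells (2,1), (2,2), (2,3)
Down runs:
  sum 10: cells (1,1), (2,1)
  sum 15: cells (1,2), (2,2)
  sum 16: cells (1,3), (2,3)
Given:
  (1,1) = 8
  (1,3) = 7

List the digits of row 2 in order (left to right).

2, 6, 9

24 in 3 cells must be {7,8,9}; 16 in 2 cells must be {7,9}.
(1,2) = 24 − 15 = 9 completes the 24 across.
(2,1) = 10 − 8 = 2 completes the 10 down.
(2,2) = 15 − 9 = 6 completes the 15 down.
(2,3) = 17 − 8 = 9 completes the 17 across.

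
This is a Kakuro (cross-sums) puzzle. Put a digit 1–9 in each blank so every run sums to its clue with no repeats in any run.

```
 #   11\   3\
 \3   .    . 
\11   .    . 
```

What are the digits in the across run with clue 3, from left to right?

3 in 2 cells must be {1,2}.
The 3 across and the 11 down share only 2, so R1C1 = 2.
R1C2 = 3 − 2 = 1 completes the 3 across.
R2C1 = 11 − 2 = 9 completes the 11 down.
R2C2 = 11 − 9 = 2 completes the 11 across.

2 1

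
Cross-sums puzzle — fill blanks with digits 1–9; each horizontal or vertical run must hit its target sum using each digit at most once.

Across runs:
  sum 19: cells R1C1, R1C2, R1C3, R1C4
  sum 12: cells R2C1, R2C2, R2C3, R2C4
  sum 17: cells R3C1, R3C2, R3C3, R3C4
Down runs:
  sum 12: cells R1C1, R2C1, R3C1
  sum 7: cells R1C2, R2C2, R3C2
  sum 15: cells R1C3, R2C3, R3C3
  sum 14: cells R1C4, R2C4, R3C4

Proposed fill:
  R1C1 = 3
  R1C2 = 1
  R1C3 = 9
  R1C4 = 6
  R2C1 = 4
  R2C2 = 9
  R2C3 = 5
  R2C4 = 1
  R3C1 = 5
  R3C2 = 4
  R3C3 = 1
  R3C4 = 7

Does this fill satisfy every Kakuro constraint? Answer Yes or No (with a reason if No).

No — the down run R1C2–R3C2 sums to 14, not 7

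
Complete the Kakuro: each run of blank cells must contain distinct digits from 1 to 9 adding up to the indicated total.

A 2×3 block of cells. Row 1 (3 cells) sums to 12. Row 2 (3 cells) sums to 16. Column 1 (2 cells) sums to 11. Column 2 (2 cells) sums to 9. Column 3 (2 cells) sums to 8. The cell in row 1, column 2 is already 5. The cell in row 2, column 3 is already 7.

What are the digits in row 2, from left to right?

5 4 7

(1,3) = 8 − 7 = 1 completes the 8 down.
(2,2) = 9 − 5 = 4 completes the 9 down.
(1,1) = 12 − 6 = 6 completes the 12 across.
(2,1) = 16 − 11 = 5 completes the 16 across.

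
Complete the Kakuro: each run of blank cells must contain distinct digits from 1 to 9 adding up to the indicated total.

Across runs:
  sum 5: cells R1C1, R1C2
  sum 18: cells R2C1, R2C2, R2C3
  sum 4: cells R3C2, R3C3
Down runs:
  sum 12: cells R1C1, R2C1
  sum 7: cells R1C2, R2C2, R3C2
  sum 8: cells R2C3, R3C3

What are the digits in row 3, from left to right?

4 in 2 cells must be {1,3}; 7 in 3 cells must be {1,2,4}.
The 4 across and the 7 down share only 1, so R3C2 = 1.
R3C3 = 4 − 1 = 3 completes the 4 across.
R2C3 = 8 − 3 = 5 completes the 8 down.
R2C2 = 4: the only remaining digit allowed by both the 18 across and the 7 down.
R1C2 = 7 − 5 = 2 completes the 7 down.
R2C1 = 18 − 9 = 9 completes the 18 across.
R1C1 = 5 − 2 = 3 completes the 5 across.

1, 3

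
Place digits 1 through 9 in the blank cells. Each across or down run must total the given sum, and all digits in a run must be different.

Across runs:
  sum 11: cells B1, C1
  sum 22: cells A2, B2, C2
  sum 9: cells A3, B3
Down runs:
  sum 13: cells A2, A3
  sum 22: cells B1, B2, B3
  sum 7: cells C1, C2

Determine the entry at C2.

5

Nothing is forced directly, so branch on C2, whose candidates are 5 or 6. If C2 = 6: then C1 would have to be in {2,3,4,5,6,7,8,9} for the 11 across but in {1} for the 7 down — contradiction. So C2 = 5.
C1 = 7 − 5 = 2 completes the 7 down.
B1 = 11 − 2 = 9 completes the 11 across.
B2 = 8: the only remaining digit allowed by both the 22 across and the 22 down.
B3 = 22 − 17 = 5 completes the 22 down.
A2 = 22 − 13 = 9 completes the 22 across.
A3 = 9 − 5 = 4 completes the 9 across.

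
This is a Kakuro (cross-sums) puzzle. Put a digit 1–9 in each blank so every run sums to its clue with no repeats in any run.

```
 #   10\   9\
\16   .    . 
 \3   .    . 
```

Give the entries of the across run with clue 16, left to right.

16 in 2 cells must be {7,9}; 3 in 2 cells must be {1,2}.
The 16 across and the 9 down share only 7, so R1C2 = 7.
R2C2 = 9 − 7 = 2 completes the 9 down.
R1C1 = 16 − 7 = 9 completes the 16 across.
R2C1 = 3 − 2 = 1 completes the 3 across.

9 7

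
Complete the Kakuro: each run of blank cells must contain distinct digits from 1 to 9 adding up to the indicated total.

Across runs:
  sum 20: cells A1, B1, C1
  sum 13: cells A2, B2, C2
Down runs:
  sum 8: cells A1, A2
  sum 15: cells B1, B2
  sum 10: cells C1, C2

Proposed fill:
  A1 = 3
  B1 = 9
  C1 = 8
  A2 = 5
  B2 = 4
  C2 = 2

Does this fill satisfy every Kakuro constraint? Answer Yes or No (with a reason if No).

No — the across run A2–C2 sums to 11, not 13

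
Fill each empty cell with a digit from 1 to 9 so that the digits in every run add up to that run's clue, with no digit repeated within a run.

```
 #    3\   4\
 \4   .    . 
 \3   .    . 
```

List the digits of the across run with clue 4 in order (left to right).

1 3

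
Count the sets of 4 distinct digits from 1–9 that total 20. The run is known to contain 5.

4 distinct digits from 1–9 sum between 10 and 30.
Keeping only sets containing 5.
Enumerating: {1,5,6,8}, {2,4,5,9}, {2,5,6,7}, {3,4,5,8}.

4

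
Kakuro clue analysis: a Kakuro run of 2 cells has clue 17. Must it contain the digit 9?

The only way to make 17 from 2 distinct digits is {8,9}, which contains 9.

Yes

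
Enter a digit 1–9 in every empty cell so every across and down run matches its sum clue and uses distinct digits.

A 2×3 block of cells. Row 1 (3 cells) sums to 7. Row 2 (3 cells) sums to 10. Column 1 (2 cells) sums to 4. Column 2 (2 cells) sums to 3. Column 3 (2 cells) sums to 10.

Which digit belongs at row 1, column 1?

7 in 3 cells must be {1,2,4}; 4 in 2 cells must be {1,3}; 3 in 2 cells must be {1,2}.
The 7 across and the 4 down share only 1, so (1,1) = 1.
Given what's placed, (1,2) must be 2 to fit the 7 across and 3 down.
(1,3) = 7 − 3 = 4 completes the 7 across.
(2,1) = 4 − 1 = 3 completes the 4 down.
(2,2) = 3 − 2 = 1 completes the 3 down.
(2,3) = 10 − 4 = 6 completes the 10 across.

1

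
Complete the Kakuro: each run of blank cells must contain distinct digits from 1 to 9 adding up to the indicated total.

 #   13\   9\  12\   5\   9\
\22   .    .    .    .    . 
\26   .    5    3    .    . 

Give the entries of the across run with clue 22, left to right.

5 4 9 1 3

R1C2 = 9 − 5 = 4 completes the 9 down.
R1C3 = 12 − 3 = 9 completes the 12 down.
No cell is forced outright now. R1C1 can only be 5 or 6 (the digits allowed by both its 22 across and its 13 down). If R1C1 = 6: that forces R2C1 = 7, R2C4 = 2, after which R2C5 would have to be in {9} for the 26 across but in {1,2,3,4,5,6,7,8} for the 9 down — contradiction. So R1C1 = 5.
R2C1 = 13 − 5 = 8 completes the 13 down.
No cell is forced outright now. R2C4 can only be 1 or 4 (the digits allowed by both its 26 across and its 5 down). If R2C4 = 1: then R1C4 would have to be in {1,3} for the 22 across but in {4} for the 5 down — contradiction. So R2C4 = 4.
R1C4 = 5 − 4 = 1 completes the 5 down.
R1C5 = 22 − 19 = 3 completes the 22 across.
R2C5 = 26 − 20 = 6 completes the 26 across.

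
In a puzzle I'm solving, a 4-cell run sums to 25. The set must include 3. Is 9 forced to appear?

Every partition of 25 into 4 distinct digits under that restriction includes 9: {3,5,8,9}, {3,6,7,9}.

Yes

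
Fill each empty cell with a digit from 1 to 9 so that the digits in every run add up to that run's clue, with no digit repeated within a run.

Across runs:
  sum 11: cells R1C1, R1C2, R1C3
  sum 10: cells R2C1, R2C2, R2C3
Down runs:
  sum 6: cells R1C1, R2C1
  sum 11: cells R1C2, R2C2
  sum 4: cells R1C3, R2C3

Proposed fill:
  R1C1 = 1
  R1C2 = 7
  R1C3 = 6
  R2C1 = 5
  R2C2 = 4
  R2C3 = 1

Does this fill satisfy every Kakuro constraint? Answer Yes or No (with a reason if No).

No — the down run R1C3–R2C3 sums to 7, not 4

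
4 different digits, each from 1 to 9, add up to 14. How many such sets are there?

5

4 distinct digits from 1–9 sum between 10 and 30.
Enumerating: {1,2,3,8}, {1,2,4,7}, {1,2,5,6}, {1,3,4,6}, {2,3,4,5}.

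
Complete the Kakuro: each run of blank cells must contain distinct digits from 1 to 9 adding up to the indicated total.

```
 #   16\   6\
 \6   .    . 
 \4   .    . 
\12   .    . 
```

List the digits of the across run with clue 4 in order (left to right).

4 in 2 cells must be {1,3}; 6 in 3 cells must be {1,2,3}.
The 12 across and the 6 down share only 3, so R3C2 = 3.
Given what's placed, R2C2 must be 1 to fit the 4 across and 6 down.
R3C1 = 12 − 3 = 9 completes the 12 across.
R1C2 = 6 − 4 = 2 completes the 6 down.
R2C1 = 4 − 1 = 3 completes the 4 across.
R1C1 = 6 − 2 = 4 completes the 6 across.

3, 1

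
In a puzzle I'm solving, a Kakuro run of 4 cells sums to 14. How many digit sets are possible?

5

4 distinct digits from 1–9 sum between 10 and 30.
Enumerating: {1,2,3,8}, {1,2,4,7}, {1,2,5,6}, {1,3,4,6}, {2,3,4,5}.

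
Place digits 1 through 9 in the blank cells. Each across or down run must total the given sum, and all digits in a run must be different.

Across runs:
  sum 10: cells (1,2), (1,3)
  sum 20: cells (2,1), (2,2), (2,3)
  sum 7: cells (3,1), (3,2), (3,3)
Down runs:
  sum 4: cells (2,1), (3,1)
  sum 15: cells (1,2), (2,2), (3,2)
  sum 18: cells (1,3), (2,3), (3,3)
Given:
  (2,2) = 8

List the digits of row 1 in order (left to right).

7 in 3 cells must be {1,2,4}; 4 in 2 cells must be {1,3}.
(2,1) = 3: the only remaining digit allowed by both the 20 across and the 4 down.
(2,3) = 20 − 11 = 9 completes the 20 across.
(3,1) = 4 − 3 = 1 completes the 4 down.
No cell is forced outright now. (3,2) can only be 2 or 4 (the digits allowed by both its 7 across and its 15 down). If (3,2) = 2: then (1,2) would have to be in {1,2,3,4,6,7,8,9} for the 10 across but in {5} for the 15 down — contradiction. So (3,2) = 4.
(1,2) = 15 − 12 = 3 completes the 15 down.
(1,3) = 10 − 3 = 7 completes the 10 across.
(3,3) = 7 − 5 = 2 completes the 7 across.

3 7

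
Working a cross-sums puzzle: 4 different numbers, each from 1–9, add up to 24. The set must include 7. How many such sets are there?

4 distinct digits from 1–9 sum between 10 and 30.
Keeping only sets containing 7.
Enumerating: {2,6,7,9}, {3,5,7,9}, {3,6,7,8}, {4,5,7,8}.

4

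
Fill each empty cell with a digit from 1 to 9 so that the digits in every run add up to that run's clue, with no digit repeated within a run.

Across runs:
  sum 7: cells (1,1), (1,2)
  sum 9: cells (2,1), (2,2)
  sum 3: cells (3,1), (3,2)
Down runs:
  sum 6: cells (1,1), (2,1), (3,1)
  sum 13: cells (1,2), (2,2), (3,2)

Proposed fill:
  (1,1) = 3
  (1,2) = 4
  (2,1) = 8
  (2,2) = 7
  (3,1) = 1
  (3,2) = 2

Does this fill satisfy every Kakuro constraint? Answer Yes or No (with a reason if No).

No — the down run (1,1)–(3,1) sums to 12, not 6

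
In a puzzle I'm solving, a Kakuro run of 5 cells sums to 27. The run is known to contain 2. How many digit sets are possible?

5 distinct digits from 1–9 sum between 15 and 35.
Keeping only sets containing 2.
Enumerating: {1,2,7,8,9}, {2,3,5,8,9}, {2,3,6,7,9}, {2,4,5,7,9}, {2,4,6,7,8}.

5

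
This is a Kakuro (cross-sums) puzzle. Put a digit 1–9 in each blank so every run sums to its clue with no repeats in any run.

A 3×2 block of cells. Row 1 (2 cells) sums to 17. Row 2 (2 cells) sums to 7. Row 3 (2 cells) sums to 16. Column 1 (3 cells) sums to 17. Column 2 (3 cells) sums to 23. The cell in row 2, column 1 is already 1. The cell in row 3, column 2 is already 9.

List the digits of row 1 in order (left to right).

9 8

17 in 2 cells must be {8,9}; 16 in 2 cells must be {7,9}; 23 in 3 cells must be {6,8,9}.
(1,1) = 9: the only remaining digit allowed by both the 17 across and the 17 down.
(1,2) = 17 − 9 = 8 completes the 17 across.
(2,2) = 7 − 1 = 6 completes the 7 across.
(3,1) = 16 − 9 = 7 completes the 16 across.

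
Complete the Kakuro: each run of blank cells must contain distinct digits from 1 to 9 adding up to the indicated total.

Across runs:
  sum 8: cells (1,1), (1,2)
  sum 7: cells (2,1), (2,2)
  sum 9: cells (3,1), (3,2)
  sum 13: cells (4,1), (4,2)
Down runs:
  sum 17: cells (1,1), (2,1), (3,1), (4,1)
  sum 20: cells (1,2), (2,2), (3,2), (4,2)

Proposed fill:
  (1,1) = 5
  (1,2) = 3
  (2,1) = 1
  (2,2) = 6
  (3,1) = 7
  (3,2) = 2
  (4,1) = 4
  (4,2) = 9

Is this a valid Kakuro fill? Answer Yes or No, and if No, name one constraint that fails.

Yes

Across: 5+3=8; 1+6=7; 7+2=9; 4+9=13. Down: 5+1+7+4=17; 3+6+2+9=20. No digit repeats within any run.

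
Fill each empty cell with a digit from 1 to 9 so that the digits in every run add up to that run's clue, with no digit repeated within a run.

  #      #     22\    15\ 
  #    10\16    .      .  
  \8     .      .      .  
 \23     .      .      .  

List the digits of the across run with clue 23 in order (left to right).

9, 8, 6

16 in 2 cells must be {7,9}; 23 in 3 cells must be {6,8,9}.
Only 5 fits R2C2 under both its across sum 8 and down sum 22.
Given what's placed, R1C2 must be 9 to fit the 16 across and 22 down.
R1C3 = 16 − 9 = 7 completes the 16 across.
R2C3 = 2: the only remaining digit allowed by both the 8 across and the 15 down.
R3C2 = 22 − 14 = 8 completes the 22 down.
R3C3 = 15 − 9 = 6 completes the 15 down.
R2C1 = 8 − 7 = 1 completes the 8 across.
R3C1 = 23 − 14 = 9 completes the 23 across.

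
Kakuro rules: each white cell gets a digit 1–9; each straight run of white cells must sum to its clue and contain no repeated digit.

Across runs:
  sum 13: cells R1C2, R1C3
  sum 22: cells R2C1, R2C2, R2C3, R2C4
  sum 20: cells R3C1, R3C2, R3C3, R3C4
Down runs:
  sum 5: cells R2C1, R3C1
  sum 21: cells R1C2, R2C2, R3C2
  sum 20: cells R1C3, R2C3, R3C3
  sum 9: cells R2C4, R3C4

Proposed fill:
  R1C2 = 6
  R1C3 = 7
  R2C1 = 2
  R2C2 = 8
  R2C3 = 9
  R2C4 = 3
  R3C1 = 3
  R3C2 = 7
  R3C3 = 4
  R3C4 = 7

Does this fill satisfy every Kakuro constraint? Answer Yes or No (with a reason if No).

No — the across run R3C1–R3C4 sums to 21, not 20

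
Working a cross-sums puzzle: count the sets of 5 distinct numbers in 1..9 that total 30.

5 distinct digits from 1–9 sum between 15 and 35.
Enumerating: {1,5,7,8,9}, {2,4,7,8,9}, {2,5,6,8,9}, {3,4,6,8,9}, {3,5,6,7,9}, {4,5,6,7,8}.

6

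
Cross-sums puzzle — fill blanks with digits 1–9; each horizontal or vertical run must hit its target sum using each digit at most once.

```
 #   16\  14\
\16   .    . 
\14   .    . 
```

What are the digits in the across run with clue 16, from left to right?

7, 9

16 in 2 cells must be {7,9}.
The 16 across and the 14 down share only 9, so R1C2 = 9.
The 14 across and the 16 down share only 9, so R2C1 = 9.
R2C2 = 14 − 9 = 5 completes the 14 across.
R1C1 = 16 − 9 = 7 completes the 16 across.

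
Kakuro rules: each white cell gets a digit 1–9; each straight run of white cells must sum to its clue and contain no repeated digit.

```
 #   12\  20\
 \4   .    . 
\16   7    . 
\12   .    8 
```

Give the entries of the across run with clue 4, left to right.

1 3

4 in 2 cells must be {1,3}; 16 in 2 cells must be {7,9}.
R1C2 = 3: the only remaining digit allowed by both the 4 across and the 20 down.
R2C2 = 16 − 7 = 9 completes the 16 across.
R3C1 = 12 − 8 = 4 completes the 12 across.
R1C1 = 4 − 3 = 1 completes the 4 across.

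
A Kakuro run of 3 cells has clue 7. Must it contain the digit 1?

Yes

The only way to make 7 from 3 distinct digits is {1,2,4}, which contains 1.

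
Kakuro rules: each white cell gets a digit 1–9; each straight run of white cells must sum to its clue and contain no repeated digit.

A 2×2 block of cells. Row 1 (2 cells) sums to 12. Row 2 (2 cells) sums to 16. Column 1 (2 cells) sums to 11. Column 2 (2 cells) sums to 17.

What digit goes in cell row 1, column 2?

8

16 in 2 cells must be {7,9}; 17 in 2 cells must be {8,9}.
The 16 across and the 17 down share only 9, so (2,2) = 9.
(1,2) = 17 − 9 = 8 completes the 17 down.
(2,1) = 16 − 9 = 7 completes the 16 across.
(1,1) = 12 − 8 = 4 completes the 12 across.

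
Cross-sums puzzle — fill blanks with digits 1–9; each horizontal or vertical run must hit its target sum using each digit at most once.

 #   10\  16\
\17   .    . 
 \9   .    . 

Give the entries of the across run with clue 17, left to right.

8, 9

17 in 2 cells must be {8,9}; 16 in 2 cells must be {7,9}.
The 17 across and the 16 down share only 9, so R1C2 = 9.
R2C2 = 16 − 9 = 7 completes the 16 down.
R1C1 = 17 − 9 = 8 completes the 17 across.
R2C1 = 9 − 7 = 2 completes the 9 across.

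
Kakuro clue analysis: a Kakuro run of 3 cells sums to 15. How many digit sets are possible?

8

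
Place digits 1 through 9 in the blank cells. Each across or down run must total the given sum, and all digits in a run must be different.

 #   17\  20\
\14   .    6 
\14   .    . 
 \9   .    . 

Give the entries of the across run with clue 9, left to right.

R1C1 = 14 − 6 = 8 completes the 14 across.
Given what's placed, R3C2 must be 5 to fit the 9 across and 20 down.
R2C2 = 20 − 11 = 9 completes the 20 down.
R3C1 = 9 − 5 = 4 completes the 9 across.
R2C1 = 14 − 9 = 5 completes the 14 across.

4 5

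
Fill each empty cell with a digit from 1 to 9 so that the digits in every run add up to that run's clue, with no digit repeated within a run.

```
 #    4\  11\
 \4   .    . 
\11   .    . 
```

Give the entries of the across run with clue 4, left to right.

1 3

4 in 2 cells must be {1,3}.
The 4 across and the 11 down share only 3, so R1C2 = 3.
The 11 across and the 4 down share only 3, so R2C1 = 3.
R2C2 = 11 − 3 = 8 completes the 11 across.
R1C1 = 4 − 3 = 1 completes the 4 across.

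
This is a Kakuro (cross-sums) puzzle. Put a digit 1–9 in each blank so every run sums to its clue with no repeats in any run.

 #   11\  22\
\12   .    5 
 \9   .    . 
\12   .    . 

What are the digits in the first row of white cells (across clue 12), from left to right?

R1C1 = 12 − 5 = 7 completes the 12 across.
Given what's placed, R2C2 must be 8 to fit the 9 across and 22 down.
Given what's placed, R3C1 must be 3 to fit the 12 across and 11 down.
R3C2 = 12 − 3 = 9 completes the 12 across.
R2C1 = 9 − 8 = 1 completes the 9 across.

7 5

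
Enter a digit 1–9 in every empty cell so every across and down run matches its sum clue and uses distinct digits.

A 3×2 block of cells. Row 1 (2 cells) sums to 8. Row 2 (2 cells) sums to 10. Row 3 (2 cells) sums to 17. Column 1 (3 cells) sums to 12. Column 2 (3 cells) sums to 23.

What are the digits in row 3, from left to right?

9 8

17 in 2 cells must be {8,9}; 23 in 3 cells must be {6,8,9}.
The 8 across and the 23 down share only 6, so (1,2) = 6.
(1,1) = 8 − 6 = 2 completes the 8 across.
Given what's placed, (3,1) must be 9 to fit the 17 across and 12 down.
(3,2) = 17 − 9 = 8 completes the 17 across.
(2,1) = 12 − 11 = 1 completes the 12 down.
(2,2) = 10 − 1 = 9 completes the 10 across.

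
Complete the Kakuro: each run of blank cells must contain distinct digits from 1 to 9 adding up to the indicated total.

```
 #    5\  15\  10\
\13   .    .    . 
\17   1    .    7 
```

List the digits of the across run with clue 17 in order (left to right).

1 9 7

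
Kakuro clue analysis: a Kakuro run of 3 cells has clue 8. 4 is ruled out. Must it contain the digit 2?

The only way to make 8 from 3 distinct digits under that restriction is {1,2,5}, which contains 2.

Yes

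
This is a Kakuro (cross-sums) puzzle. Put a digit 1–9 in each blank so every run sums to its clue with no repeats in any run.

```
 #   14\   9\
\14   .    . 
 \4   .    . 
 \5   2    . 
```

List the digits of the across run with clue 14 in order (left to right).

9 5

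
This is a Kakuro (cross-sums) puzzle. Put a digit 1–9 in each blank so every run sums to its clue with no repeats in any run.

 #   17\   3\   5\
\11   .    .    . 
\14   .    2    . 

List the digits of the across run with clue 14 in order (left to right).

9 2 3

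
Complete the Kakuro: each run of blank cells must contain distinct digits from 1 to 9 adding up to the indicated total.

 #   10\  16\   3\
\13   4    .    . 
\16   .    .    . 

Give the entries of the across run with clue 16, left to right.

6 9 1

16 in 2 cells must be {7,9}; 3 in 2 cells must be {1,2}.
R1C2 = 7: the only remaining digit allowed by both the 13 across and the 16 down.
R1C3 = 13 − 11 = 2 completes the 13 across.
R2C1 = 10 − 4 = 6 completes the 10 down.
R2C2 = 16 − 7 = 9 completes the 16 down.
R2C3 = 16 − 15 = 1 completes the 16 across.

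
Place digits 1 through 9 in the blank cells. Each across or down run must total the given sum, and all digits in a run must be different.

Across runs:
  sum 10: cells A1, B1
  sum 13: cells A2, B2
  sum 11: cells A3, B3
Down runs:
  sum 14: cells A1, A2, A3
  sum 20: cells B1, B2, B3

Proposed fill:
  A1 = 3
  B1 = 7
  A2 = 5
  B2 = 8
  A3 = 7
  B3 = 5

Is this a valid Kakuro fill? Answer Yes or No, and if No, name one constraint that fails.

No — the down run A1–A3 sums to 15, not 14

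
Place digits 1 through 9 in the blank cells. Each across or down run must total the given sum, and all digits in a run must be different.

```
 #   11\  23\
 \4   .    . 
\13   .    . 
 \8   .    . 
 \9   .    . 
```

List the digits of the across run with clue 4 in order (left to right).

4 in 2 cells must be {1,3}; 11 in 4 cells must be {1,2,3,5}.
Only 5 fits R2C1 under both its across sum 13 and down sum 11.
R2C2 = 13 − 5 = 8 completes the 13 across.
Nothing is forced directly, so branch on R1C1, whose candidates are 1 or 3. If R1C1 = 3: that forces R1C2 = 1, R3C2 = 5, after which R4C2 would have to be in {1,2,3,4,5,6,7,8} for the 9 across but in {9} for the 23 down — contradiction. So R1C1 = 1.
R1C2 = 4 − 1 = 3 completes the 4 across.

1, 3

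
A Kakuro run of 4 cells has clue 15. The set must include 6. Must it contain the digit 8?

Counterexample: {1,3,5,6} sums to 15 under that restriction without using 8.

No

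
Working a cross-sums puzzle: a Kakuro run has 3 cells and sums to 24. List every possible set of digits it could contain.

{7,8,9}

3 distinct digits from 1–9 sum between 6 and 24.
Only one set works: {7,8,9}.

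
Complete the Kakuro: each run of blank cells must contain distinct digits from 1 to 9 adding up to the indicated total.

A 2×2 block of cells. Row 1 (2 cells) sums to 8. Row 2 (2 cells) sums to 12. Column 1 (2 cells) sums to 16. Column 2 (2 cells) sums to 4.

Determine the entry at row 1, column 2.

1

16 in 2 cells must be {7,9}; 4 in 2 cells must be {1,3}.
The 8 across and the 16 down share only 7, so (1,1) = 7.
(1,2) = 8 − 7 = 1 completes the 8 across.
(2,1) = 16 − 7 = 9 completes the 16 down.
(2,2) = 12 − 9 = 3 completes the 12 across.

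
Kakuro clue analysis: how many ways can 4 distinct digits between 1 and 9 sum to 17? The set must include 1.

6

4 distinct digits from 1–9 sum between 10 and 30.
Keeping only sets containing 1.
Enumerating: {1,2,5,9}, {1,2,6,8}, {1,3,4,9}, {1,3,5,8}, {1,3,6,7}, {1,4,5,7}.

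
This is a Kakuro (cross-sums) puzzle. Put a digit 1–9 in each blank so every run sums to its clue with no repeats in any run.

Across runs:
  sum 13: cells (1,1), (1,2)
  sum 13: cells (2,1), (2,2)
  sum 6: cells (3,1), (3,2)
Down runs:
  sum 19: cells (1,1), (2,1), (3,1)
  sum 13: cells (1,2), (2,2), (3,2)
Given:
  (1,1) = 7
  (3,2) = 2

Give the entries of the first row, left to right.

7, 6

(1,2) = 13 − 7 = 6 completes the 13 across.
(2,2) = 13 − 8 = 5 completes the 13 down.
(3,1) = 6 − 2 = 4 completes the 6 across.
(2,1) = 13 − 5 = 8 completes the 13 across.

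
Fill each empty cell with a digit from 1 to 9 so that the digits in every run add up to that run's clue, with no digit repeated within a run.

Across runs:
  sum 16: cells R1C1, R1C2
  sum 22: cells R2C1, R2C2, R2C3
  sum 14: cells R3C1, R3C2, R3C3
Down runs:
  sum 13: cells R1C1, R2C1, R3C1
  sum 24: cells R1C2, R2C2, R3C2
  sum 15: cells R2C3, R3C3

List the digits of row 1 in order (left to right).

7, 9

16 in 2 cells must be {7,9}; 24 in 3 cells must be {7,8,9}.
Nothing is forced directly, so branch on R1C1, whose candidates are 7 or 9. If R1C1 = 9: that forces R1C2 = 7, after which R2C1 would have to be in {5,6,7,8,9} for the 22 across but in {1,3} for the 13 down — contradiction. So R1C1 = 7.
R1C2 = 16 − 7 = 9 completes the 16 across.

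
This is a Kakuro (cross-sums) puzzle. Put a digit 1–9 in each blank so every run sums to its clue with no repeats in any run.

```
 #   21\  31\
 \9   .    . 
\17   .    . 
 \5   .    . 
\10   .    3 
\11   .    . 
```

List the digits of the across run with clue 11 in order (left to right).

17 in 2 cells must be {8,9}.
Given what's placed, R3C2 must be 4 to fit the 5 across and 31 down.
R4C1 = 10 − 3 = 7 completes the 10 across.
Given what's placed, R2C1 must be 8 to fit the 17 across and 21 down.
R2C2 = 17 − 8 = 9 completes the 17 across.
R3C1 = 5 − 4 = 1 completes the 5 across.
Nothing is forced directly, so branch on R1C1, whose candidates are 2 or 3. If R1C1 = 3: then R1C2 would have to be in {6} for the 9 across but in {7,8} for the 31 down — contradiction. So R1C1 = 2.
R1C2 = 9 − 2 = 7 completes the 9 across.
R5C1 = 21 − 18 = 3 completes the 21 down.
R5C2 = 11 − 3 = 8 completes the 11 across.

3 8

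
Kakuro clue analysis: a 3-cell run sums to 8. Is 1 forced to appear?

Yes

Every partition of 8 into 3 distinct digits includes 1: {1,2,5}, {1,3,4}.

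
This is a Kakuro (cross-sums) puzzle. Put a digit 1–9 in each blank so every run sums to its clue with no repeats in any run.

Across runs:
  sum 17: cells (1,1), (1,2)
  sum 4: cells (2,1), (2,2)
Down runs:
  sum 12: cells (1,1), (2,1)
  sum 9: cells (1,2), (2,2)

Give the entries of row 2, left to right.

3 1

17 in 2 cells must be {8,9}; 4 in 2 cells must be {1,3}.
The 17 across and the 9 down share only 8, so (1,2) = 8.
The 4 across and the 12 down share only 3, so (2,1) = 3.
(2,2) = 4 − 3 = 1 completes the 4 across.
(1,1) = 17 − 8 = 9 completes the 17 across.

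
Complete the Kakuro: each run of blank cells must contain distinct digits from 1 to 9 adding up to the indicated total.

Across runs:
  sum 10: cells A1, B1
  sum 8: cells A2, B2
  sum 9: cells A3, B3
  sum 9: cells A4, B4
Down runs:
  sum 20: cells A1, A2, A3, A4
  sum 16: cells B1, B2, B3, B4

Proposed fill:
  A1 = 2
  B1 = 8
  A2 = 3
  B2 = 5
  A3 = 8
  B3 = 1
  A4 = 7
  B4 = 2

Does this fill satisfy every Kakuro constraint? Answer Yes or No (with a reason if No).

Across: 2+8=10; 3+5=8; 8+1=9; 7+2=9. Down: 2+3+8+7=20; 8+5+1+2=16. No digit repeats within any run.

Yes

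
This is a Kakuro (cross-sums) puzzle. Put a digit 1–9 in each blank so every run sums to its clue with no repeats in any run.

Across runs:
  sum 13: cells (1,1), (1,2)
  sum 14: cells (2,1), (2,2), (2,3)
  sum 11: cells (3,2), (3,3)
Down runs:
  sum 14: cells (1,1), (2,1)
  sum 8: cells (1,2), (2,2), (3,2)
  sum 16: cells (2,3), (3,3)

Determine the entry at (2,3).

7

16 in 2 cells must be {7,9}.
Nothing is forced directly, so branch on (2,3), whose candidates are 7 or 9. If (2,3) = 9: then (2,1) would have to be in {1,2,3,4} for the 14 across but in {5,6,8,9} for the 14 down — contradiction. So (2,3) = 7.
(3,3) = 16 − 7 = 9 completes the 16 down.
(3,2) = 11 − 9 = 2 completes the 11 across.
(1,2) = 5: the only remaining digit allowed by both the 13 across and the 8 down.
(2,2) = 8 − 7 = 1 completes the 8 down.
(1,1) = 13 − 5 = 8 completes the 13 across.
(2,1) = 14 − 8 = 6 completes the 14 across.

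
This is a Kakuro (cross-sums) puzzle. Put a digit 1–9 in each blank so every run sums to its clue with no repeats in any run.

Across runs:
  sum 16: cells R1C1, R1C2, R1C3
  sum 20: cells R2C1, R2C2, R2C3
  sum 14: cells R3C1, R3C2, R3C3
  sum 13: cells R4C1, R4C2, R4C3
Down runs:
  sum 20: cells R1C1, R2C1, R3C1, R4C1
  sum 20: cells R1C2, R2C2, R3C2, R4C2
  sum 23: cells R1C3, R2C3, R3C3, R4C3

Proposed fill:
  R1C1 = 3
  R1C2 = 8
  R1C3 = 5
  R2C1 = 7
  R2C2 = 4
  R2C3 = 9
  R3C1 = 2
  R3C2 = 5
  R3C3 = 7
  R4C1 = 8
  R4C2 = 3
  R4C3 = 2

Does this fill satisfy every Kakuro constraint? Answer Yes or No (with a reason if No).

Across: 3+8+5=16; 7+4+9=20; 2+5+7=14; 8+3+2=13. Down: 3+7+2+8=20; 8+4+5+3=20; 5+9+7+2=23. No digit repeats within any run.

Yes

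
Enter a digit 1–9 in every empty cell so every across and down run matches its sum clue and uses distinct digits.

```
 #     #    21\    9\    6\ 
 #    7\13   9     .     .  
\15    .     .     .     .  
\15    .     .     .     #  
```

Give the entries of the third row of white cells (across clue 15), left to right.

Given what's placed, R1C4 must be 1 to fit the 13 across and 6 down.
R2C4 = 6 − 1 = 5 completes the 6 down.
R1C3 = 13 − 10 = 3 completes the 13 across.
Given what's placed, R2C2 must be 7 to fit the 15 across and 21 down.
R3C2 = 21 − 16 = 5 completes the 21 down.
No cell is forced outright now. R2C1 can only be 1 or 2 (the digits allowed by both its 15 across and its 7 down). If R2C1 = 2: that forces R2C3 = 1, after which R3C1 would have to be in {1,2,3,4,6,7,8,9} for the 15 across but in {5} for the 7 down — contradiction. So R2C1 = 1.
R2C3 = 15 − 13 = 2 completes the 15 across.
R3C1 = 7 − 1 = 6 completes the 7 down.
R3C3 = 15 − 11 = 4 completes the 15 across.

6 5 4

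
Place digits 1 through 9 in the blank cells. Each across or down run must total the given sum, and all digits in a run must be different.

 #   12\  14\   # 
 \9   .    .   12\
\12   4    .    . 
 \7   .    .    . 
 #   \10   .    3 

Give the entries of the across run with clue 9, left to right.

7 2

7 in 3 cells must be {1,2,4}.
R4C2 = 10 − 3 = 7 completes the 10 across.
Nothing is forced directly, so branch on R2C2, whose candidates are 1 or 2. If R2C2 = 2: then R2C3 would have to be in {6} for the 12 across but in {1,2,4,5,7,8} for the 12 down — contradiction. So R2C2 = 1.
R2C3 = 12 − 5 = 7 completes the 12 across.
R3C3 = 12 − 10 = 2 completes the 12 down.
R3C1 = 1: the only remaining digit allowed by both the 7 across and the 12 down.
R3C2 = 7 − 3 = 4 completes the 7 across.
R1C1 = 12 − 5 = 7 completes the 12 down.
R1C2 = 9 − 7 = 2 completes the 9 across.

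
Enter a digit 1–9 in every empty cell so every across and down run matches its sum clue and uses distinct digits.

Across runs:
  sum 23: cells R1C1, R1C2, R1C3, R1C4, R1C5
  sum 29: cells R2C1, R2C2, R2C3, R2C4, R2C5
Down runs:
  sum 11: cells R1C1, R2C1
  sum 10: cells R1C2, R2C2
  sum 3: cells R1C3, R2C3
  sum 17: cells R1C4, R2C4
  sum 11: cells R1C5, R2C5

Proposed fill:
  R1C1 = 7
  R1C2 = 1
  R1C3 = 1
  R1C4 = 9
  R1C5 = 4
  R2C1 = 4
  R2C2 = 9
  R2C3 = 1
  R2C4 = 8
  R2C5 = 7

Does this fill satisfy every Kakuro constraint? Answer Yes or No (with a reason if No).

No — the across run R1C1–R1C5 sums to 22, not 23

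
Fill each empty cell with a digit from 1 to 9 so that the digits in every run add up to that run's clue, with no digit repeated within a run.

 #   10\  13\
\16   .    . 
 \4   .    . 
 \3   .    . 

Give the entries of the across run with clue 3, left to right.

16 in 2 cells must be {7,9}; 4 in 2 cells must be {1,3}; 3 in 2 cells must be {1,2}.
The 16 across and the 10 down share only 7, so R1C1 = 7.
R1C2 = 16 − 7 = 9 completes the 16 across.
Given what's placed, R2C1 must be 1 to fit the 4 across and 10 down.
R2C2 = 4 − 1 = 3 completes the 4 across.
R3C1 = 10 − 8 = 2 completes the 10 down.
R3C2 = 3 − 2 = 1 completes the 3 across.

2 1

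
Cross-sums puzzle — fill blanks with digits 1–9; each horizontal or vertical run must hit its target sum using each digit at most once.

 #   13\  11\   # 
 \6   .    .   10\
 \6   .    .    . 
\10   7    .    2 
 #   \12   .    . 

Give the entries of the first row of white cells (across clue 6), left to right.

6 in 3 cells must be {1,2,3}; 11 in 4 cells must be {1,2,3,5}.
R3C2 = 10 − 9 = 1 completes the 10 across.
Nothing is forced directly, so branch on R1C2, whose candidates are 2 or 5. If R1C2 = 5: that forces R1C1 = 1, after which R2C1 would have to be in {1,2,3} for the 6 across but in {5} for the 13 down — contradiction. So R1C2 = 2.
R1C1 = 6 − 2 = 4 completes the 6 across.

4 2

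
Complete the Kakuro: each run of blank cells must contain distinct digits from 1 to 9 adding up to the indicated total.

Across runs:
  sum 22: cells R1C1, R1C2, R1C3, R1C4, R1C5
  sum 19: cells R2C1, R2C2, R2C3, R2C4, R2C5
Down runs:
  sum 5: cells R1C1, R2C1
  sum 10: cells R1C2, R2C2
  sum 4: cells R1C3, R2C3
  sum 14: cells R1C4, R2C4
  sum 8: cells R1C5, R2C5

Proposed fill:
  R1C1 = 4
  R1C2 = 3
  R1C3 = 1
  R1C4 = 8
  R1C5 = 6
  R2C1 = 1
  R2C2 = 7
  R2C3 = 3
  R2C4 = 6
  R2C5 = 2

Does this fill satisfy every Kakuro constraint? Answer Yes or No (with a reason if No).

Across: 4+3+1+8+6=22; 1+7+3+6+2=19. Down: 4+1=5; 3+7=10; 1+3=4; 8+6=14; 6+2=8. No digit repeats within any run.

Yes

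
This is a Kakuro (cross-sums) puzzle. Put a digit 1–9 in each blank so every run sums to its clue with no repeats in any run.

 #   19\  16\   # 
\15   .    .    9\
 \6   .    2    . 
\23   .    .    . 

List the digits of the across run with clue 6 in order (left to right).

3, 2, 1

6 in 3 cells must be {1,2,3}; 23 in 3 cells must be {6,8,9}.
Given what's placed, R2C1 must be 3 to fit the 6 across and 19 down.
R2C3 = 6 − 5 = 1 completes the 6 across.
Given what's placed, R3C1 must be 9 to fit the 23 across and 19 down.
R3C3 = 9 − 1 = 8 completes the 9 down.
R1C1 = 19 − 12 = 7 completes the 19 down.
R1C2 = 15 − 7 = 8 completes the 15 across.
R3C2 = 23 − 17 = 6 completes the 23 across.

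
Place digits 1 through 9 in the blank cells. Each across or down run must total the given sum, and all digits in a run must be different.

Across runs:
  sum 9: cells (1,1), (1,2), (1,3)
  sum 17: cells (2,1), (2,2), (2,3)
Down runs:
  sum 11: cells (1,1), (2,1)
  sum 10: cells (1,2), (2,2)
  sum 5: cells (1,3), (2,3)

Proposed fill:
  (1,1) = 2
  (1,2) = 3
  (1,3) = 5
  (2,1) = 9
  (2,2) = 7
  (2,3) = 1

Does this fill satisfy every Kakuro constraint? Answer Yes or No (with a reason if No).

No — the across run (1,1)–(1,3) sums to 10, not 9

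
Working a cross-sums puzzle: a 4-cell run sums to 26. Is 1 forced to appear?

No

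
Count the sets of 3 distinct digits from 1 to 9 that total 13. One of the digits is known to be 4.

3 distinct digits from 1–9 sum between 6 and 24.
Keeping only sets containing 4.
Enumerating: {1,4,8}, {2,4,7}, {3,4,6}.

3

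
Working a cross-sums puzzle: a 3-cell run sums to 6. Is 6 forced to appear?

The only way to make 6 from 3 distinct digits is {1,2,3}, which does not contain 6.

No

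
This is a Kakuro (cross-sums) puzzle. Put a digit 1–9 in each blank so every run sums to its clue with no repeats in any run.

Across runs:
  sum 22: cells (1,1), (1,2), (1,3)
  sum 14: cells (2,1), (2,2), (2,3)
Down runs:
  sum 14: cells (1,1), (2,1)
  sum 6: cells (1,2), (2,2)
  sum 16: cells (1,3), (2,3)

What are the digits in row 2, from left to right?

16 in 2 cells must be {7,9}.
The 22 across and the 6 down share only 5, so (1,2) = 5.
Given what's placed, (1,3) must be 9 to fit the 22 across and 16 down.
(2,2) = 6 − 5 = 1 completes the 6 down.
(2,3) = 16 − 9 = 7 completes the 16 down.
(1,1) = 22 − 14 = 8 completes the 22 across.
(2,1) = 14 − 8 = 6 completes the 14 across.

6, 1, 7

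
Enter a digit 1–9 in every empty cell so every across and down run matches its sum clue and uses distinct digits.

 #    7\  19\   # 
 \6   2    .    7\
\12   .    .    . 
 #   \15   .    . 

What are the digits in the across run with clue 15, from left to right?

R1C2 = 6 − 2 = 4 completes the 6 across.
R2C1 = 7 − 2 = 5 completes the 7 down.
R2C2 = 6: the only remaining digit allowed by both the 12 across and the 19 down.
R2C3 = 12 − 11 = 1 completes the 12 across.
R3C2 = 19 − 10 = 9 completes the 19 down.
R3C3 = 15 − 9 = 6 completes the 15 across.

9 6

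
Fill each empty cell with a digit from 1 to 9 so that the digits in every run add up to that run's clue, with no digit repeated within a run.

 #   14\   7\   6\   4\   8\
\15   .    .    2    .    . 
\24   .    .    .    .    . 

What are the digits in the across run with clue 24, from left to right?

9 3 4 1 7

15 in 5 cells must be {1,2,3,4,5}; 4 in 2 cells must be {1,3}.
R1C1 = 5: the only remaining digit allowed by both the 15 across and the 14 down.
R2C1 = 14 − 5 = 9 completes the 14 down.
R2C3 = 6 − 2 = 4 completes the 6 down.
No cell is forced outright now. R1C4 can only be 1 or 3 (the digits allowed by both its 15 across and its 4 down). If R1C4 = 1: that forces R1C5 = 3, R2C4 = 3, after which R2C5 would have to be in {1,2,6,7} for the 24 across but in {5} for the 8 down — contradiction. So R1C4 = 3.
R1C5 = 1: the only remaining digit allowed by both the 15 across and the 8 down.
R2C4 = 4 − 3 = 1 completes the 4 down.
R2C5 = 8 − 1 = 7 completes the 8 down.
R1C2 = 15 − 11 = 4 completes the 15 across.
R2C2 = 24 − 21 = 3 completes the 24 across.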